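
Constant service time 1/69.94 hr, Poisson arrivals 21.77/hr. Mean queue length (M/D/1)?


ρ = 21.77/69.94 = 0.3113
M/D/1: Lq = ρ²/(2(1−ρ)) = 0.09689/(2·0.6887) = 0.07034

Final: 0.07034


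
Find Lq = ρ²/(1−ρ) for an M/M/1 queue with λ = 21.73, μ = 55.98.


ρ = 21.73/55.98 = 0.3882
Lq = ρ²/(1−ρ) = 0.1507/0.6118 = 0.2463

Final: 0.2463


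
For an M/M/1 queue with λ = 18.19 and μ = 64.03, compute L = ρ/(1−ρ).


ρ = λ/μ = 18.19/64.03 = 0.2841
L = ρ/(1−ρ) = 0.2841/(1 − 0.2841) = 0.2841/0.7159 = 0.3968

Final: 0.3968


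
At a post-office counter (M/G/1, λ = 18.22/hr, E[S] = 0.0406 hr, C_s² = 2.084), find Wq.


ρ = λ·E[S] = 18.22·0.0406 = 0.7397
E[S²] = E[S]²(1+C_s²) = 0.0406²·(1+2.084) = 0.005084
Wq = λ·E[S²]/(2(1−ρ)) = 18.22·0.005084/(2·0.2603) = 0.17794 hr

Final: 0.17794 hr


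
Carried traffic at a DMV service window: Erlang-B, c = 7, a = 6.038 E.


B(7,6.038) = 0.187527 (Erlang-B)
Carried load = a(1 − B) = 6.038·(1 − 0.187527) = 6.038·0.812473 = 4.9057 E

Final: 4.9057 Erlangs


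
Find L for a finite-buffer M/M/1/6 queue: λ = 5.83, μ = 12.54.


ρ = 5.83/12.54 = 0.4649
L = ρ[1 − (K+1)ρ^K + Kρ^(K+1)] / [(1−ρ)(1−ρ^(K+1))]
Numerator: 0.4649·(1 − 7·0.010098 + 6·0.004695) = 0.445146
Denominator: (0.5351)·(0.995305) = 0.532576
L = 0.445146/0.532576 = 0.8358

Final: 0.8358


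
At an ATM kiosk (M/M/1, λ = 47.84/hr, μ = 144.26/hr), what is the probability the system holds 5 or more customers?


ρ = 47.84/144.26 = 0.3316
P(N ≥ n) = ρ^n = 0.3316^5 = 0.004011

Final: 0.004011


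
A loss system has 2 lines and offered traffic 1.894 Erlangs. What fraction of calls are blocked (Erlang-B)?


B(c,a) = (a^c/c!) / Σ_{k=0}^{c} a^k/k!
a^2/2! = 1.793618
Σ terms (k=0..2): 1.00000 + 1.89400 + 1.79362 = 4.687618
B = 1.793618/4.687618 = 0.382629

Final: 0.382629


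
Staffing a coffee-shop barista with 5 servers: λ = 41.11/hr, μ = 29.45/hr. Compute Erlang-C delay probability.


a = λ/μ = 1.3959; ρ = a/5 = 0.2792
P₀ = 0.247337 (from M/M/c formula)
C(c,a) = [a^c/(c!(1−ρ))]·P₀ = [5.30043/(120·0.7208)]·0.247337
= 0.06128·0.247337 = 0.015156

Final: 0.015156


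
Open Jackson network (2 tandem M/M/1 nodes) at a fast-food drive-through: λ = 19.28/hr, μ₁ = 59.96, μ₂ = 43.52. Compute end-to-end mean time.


Each node sees arrival rate λ = 19.28/hr (tandem ⇒ throughput preserved).
W₁ = 1/(μ₁−λ) = 1/(59.96−19.28) = 0.02458 hr
W₂ = 1/(μ₂−λ) = 1/(43.52−19.28) = 0.04125 hr
W_total = W₁ + W₂ = 0.02458 + 0.04125 = 0.06584 hr

Final: 0.06584 hr


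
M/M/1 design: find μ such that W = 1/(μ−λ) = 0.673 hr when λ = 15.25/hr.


W = 1/(μ−λ) ⇒ μ − λ = 1/W = 1/0.673 = 1.4859
μ = λ + 1/W = 15.25 + 1.4859 = 16.7359 per hr

Final: 16.7359 /hr


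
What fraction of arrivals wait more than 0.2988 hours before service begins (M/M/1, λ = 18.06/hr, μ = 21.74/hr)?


ρ = 18.06/21.74 = 0.8307
P(Wq > t) = ρ·e^{−(μ−λ)t} = 0.8307·e^{−1.0996}
= 0.8307·0.333010 = 0.276640

Final: 0.276640


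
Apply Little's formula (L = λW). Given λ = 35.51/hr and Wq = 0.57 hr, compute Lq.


Lq = λWq = 35.51·0.57 = 20.2407

Final: 20.2407


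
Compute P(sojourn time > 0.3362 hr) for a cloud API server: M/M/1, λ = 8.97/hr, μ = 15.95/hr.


W ~ Exponential(μ−λ) for M/M/1.
μ − λ = 15.95 − 8.97 = 6.9800
P(W > t) = e^{−(μ−λ)t} = e^{−2.3467} = 0.095687

Final: 0.095687


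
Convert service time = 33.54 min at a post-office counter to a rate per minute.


μ = 1/(service time) in consistent units.
1 minute = 1 min, so μ = 1/33.54 = 0.02982 per minute

Final: 0.02982 /min


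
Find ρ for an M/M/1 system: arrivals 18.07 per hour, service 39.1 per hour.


ρ = λ/μ = 18.07/39.1 = 0.4621

Final: 0.4621


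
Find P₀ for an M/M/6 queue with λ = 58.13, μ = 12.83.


a = λ/μ = 58.13/12.83 = 4.5308; ρ = a/c = 0.7551
Σ_{k=0}^{5} a^k/k! (terms k=0..5) = 1.00000 + 4.53079 + 10.26402 + 15.50136 + 17.55834 + 15.91062 = 64.76512
Tail: a^6/(6!(1−ρ)) = 8650.51572/(720·0.2449) = 49.06548
P₀ = 1/(64.76512 + 49.06548) = 1/113.83060 = 0.008785

Final: 0.008785


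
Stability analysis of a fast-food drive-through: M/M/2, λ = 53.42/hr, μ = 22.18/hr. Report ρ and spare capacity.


Total capacity cμ = 2·22.18 = 44.36/hr
ρ = λ/(cμ) = 53.42/44.36 = 1.2042
Stable ⇔ ρ < 1: NO
Spare capacity = cμ − λ = 44.36 − 53.42 = -9.06/hr

Final: ρ = 1.2042; unstable; margin = -9.06/hr


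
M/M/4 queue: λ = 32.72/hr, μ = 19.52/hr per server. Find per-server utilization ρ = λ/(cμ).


ρ = λ/(cμ) = 32.72/(4·19.52) = 32.72/78.08 = 0.4191

Final: 0.4191


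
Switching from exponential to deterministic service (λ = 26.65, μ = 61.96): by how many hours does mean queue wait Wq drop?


ρ = 26.65/61.96 = 0.4301
Wq(M/M/1) = ρ/(μ−λ) = 0.4301/35.31 = 0.01218 hr
Wq(M/D/1) = ρ/(2(μ−λ)) = 0.006091 hr
Savings = 0.01218 − 0.006091 = 0.006091 hr

Final: 0.006091 hr


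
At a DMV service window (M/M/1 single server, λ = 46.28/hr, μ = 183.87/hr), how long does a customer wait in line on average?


ρ = 46.28/183.87 = 0.2517
Wq = ρ/(μ−λ) = 0.2517/(183.87 − 46.28) = 0.2517/137.59 = 0.001829 hr

Final: 0.001829 hr


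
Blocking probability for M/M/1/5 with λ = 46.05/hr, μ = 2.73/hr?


ρ = λ/μ = 46.05/2.73 = 16.8681
P_K = (1−ρ)ρ^K/(1−ρ^(K+1)) = (-15.8681·1365635.939050)/(1 − 23035727.103753)
= -21670091.164703/-23035726.103753 = 0.940717

Final: 0.940717


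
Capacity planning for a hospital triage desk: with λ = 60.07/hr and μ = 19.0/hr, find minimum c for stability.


Stability requires cμ > λ ⇔ c > λ/μ.
λ/μ = 60.07/19.0 = 3.1616
Minimum integer c = ⌊3.1616⌋ + 1 = 4
Check: 4·19.0 = 76.00 > 60.07, while 3·19.0 = 57.00 ≤ 60.07

Final: 4 servers


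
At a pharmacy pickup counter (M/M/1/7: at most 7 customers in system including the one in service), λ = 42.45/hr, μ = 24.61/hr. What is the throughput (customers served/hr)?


ρ = 1.7249; P_K = (1−ρ)ρ^7/(1−ρ^8) = 0.425691
λ_eff = λ(1 − P_K) = 42.45·(1 − 0.425691) = 42.45·0.574309 = 24.3794 /hr

Final: 24.3794 /hr


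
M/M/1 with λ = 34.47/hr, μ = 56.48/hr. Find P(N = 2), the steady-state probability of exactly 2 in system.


ρ = 34.47/56.48 = 0.6103
P_n = (1−ρ)·ρ^n = (1 − 0.6103)·0.6103^2 = 0.3897·0.372472 = 0.145151

Final: 0.145151


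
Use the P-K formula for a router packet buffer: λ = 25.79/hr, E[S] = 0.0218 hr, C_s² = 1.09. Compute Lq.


ρ = λ·E[S] = 25.79·0.0218 = 0.5622
Lq = ρ²(1+C_s²)/(2(1−ρ)) = 0.3161·(1+1.09)/(2·0.4378)
= 0.3161·2.0900/0.8756 = 0.75453

Final: 0.75453


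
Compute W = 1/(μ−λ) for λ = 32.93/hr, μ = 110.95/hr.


W = 1/(μ−λ) = 1/(110.95 − 32.93) = 1/78.02 = 0.01282 hr

Final: 0.01282 hr


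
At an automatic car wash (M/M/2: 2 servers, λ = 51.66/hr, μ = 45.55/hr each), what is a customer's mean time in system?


a = 1.1341; ρ = 0.5671; P₀ = 0.276268
Lq = P₀·a^c·ρ/(c!(1−ρ)²) = 0.53757
Wq = Lq/λ = 0.53757/51.66 = 0.01041 hr
W = Wq + 1/μ = 0.01041 + 0.02195 = 0.03236 hr

Final: 0.03236 hr


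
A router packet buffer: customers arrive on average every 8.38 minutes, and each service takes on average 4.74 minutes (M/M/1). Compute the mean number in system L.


λ = 60/8.38 = 7.1599 /hr
μ = 60/4.74 = 12.6582 /hr
ρ = λ/μ = 7.1599/12.6582 = 0.5656
L = ρ/(1−ρ) = 0.5656/0.4344 = 1.3022

Final: 1.3022


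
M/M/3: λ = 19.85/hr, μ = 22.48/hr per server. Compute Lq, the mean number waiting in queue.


a = λ/μ = 0.8830; ρ = a/3 = 0.2943
P₀ = 0.410599
Lq = P₀·a^c·ρ / (c!·(1−ρ)²) = 0.410599·0.68848·0.2943/(6·0.49796)
= 0.02785

Final: 0.02785


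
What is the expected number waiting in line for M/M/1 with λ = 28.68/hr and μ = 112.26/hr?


ρ = 28.68/112.26 = 0.2555
Lq = ρ²/(1−ρ) = 0.06527/0.7445 = 0.08767

Final: 0.08767


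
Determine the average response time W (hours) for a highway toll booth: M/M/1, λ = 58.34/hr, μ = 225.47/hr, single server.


W = 1/(μ−λ) = 1/(225.47 − 58.34) = 1/167.13 = 0.005983 hr

Final: 0.005983 hr


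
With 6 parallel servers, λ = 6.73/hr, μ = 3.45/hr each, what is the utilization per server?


ρ = λ/(cμ) = 6.73/(6·3.45) = 6.73/20.70 = 0.3251

Final: 0.3251


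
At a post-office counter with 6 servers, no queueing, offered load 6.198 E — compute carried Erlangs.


B(6,6.198) = 0.278679 (Erlang-B)
Carried load = a(1 − B) = 6.198·(1 − 0.278679) = 6.198·0.721321 = 4.4707 E

Final: 4.4707 Erlangs


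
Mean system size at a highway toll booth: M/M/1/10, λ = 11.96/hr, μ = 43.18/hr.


ρ = 11.96/43.18 = 0.2770
L = ρ[1 − (K+1)ρ^K + Kρ^(K+1)] / [(1−ρ)(1−ρ^(K+1))]
Numerator: 0.2770·(1 − 11·0.000002658 + 10·0.0000007361) = 0.276974
Denominator: (0.7230)·(0.999999) = 0.723019
L = 0.276974/0.723019 = 0.3831

Final: 0.3831


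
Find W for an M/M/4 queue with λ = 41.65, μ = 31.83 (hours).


a = 1.3085; ρ = 0.3271; P₀ = 0.268849
Lq = P₀·a^c·ρ/(c!(1−ρ)²) = 0.02373
Wq = Lq/λ = 0.02373/41.65 = 0.0005697 hr
W = Wq + 1/μ = 0.0005697 + 0.03142 = 0.03199 hr

Final: 0.03199 hr


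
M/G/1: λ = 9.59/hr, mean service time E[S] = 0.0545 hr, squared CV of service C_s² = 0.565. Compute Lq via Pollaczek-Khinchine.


ρ = λ·E[S] = 9.59·0.0545 = 0.5227
Lq = ρ²(1+C_s²)/(2(1−ρ)) = 0.2732·(1+0.565)/(2·0.4773)
= 0.2732·1.5650/0.9547 = 0.44780

Final: 0.44780


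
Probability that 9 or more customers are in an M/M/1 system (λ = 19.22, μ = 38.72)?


ρ = 19.22/38.72 = 0.4964
P(N ≥ n) = ρ^n = 0.4964^9 = 0.001830

Final: 0.001830


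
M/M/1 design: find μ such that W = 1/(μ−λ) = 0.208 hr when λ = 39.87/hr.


W = 1/(μ−λ) ⇒ μ − λ = 1/W = 1/0.208 = 4.8077
μ = λ + 1/W = 39.87 + 4.8077 = 44.6777 per hr

Final: 44.6777 /hr


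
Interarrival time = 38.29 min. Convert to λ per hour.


λ = 1/(interarrival time) in consistent units.
1 hour = 60 min, so λ = 60/38.29 = 1.5670 per hour

Final: 1.5670 /hr


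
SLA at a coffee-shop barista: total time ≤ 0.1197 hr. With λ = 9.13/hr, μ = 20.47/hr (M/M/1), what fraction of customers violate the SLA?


W ~ Exponential(μ−λ) for M/M/1.
μ − λ = 20.47 − 9.13 = 11.3400
P(W > t) = e^{−(μ−λ)t} = e^{−1.3574} = 0.257329

Final: 0.257329


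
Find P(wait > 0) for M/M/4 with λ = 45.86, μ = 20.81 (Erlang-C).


a = λ/μ = 2.2037; ρ = a/4 = 0.5509
P₀ = 0.104121 (from M/M/c formula)
C(c,a) = [a^c/(c!(1−ρ))]·P₀ = [23.58565/(24·0.4491)]·0.104121
= 2.18841·0.104121 = 0.227861

Final: 0.227861


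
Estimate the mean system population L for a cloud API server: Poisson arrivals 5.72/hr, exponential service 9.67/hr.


ρ = λ/μ = 5.72/9.67 = 0.5915
L = ρ/(1−ρ) = 0.5915/(1 − 0.5915) = 0.5915/0.4085 = 1.4481

Final: 1.4481


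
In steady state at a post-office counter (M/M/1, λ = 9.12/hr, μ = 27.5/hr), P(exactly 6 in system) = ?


ρ = 9.12/27.5 = 0.3316
P_n = (1−ρ)·ρ^n = (1 − 0.3316)·0.3316^6 = 0.6684·0.001330 = 0.0008892

Final: 0.0008892


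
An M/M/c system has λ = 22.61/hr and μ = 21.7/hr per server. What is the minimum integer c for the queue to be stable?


Stability requires cμ > λ ⇔ c > λ/μ.
λ/μ = 22.61/21.7 = 1.0419
Minimum integer c = ⌊1.0419⌋ + 1 = 2
Check: 2·21.7 = 43.40 > 22.61, while 1·21.7 = 21.70 ≤ 22.61

Final: 2 servers


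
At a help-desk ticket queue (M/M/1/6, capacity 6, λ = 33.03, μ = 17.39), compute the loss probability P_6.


ρ = λ/μ = 33.03/17.39 = 1.8994
P_K = (1−ρ)ρ^K/(1−ρ^(K+1)) = (-0.8994·46.951984)/(1 − 89.179071)
= -42.227086/-88.179071 = 0.478879

Final: 0.478879


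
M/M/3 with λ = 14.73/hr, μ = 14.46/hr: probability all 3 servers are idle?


a = λ/μ = 14.73/14.46 = 1.0187; ρ = a/c = 0.3396
Σ_{k=0}^{2} a^k/k! (terms k=0..2) = 1.00000 + 1.01867 + 0.51885 = 2.53752
Tail: a^3/(3!(1−ρ)) = 1.05707/(6·0.6604) = 0.26676
P₀ = 1/(2.53752 + 0.26676) = 1/2.80428 = 0.356598

Final: 0.356598


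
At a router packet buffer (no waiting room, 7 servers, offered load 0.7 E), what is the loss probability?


B(c,a) = (a^c/c!) / Σ_{k=0}^{c} a^k/k!
a^7/7! = 0.00001634
Σ terms (k=0..7): 1.00000 + 0.70000 + 0.24500 + 0.05717 + 0.01000 + 0.001401 + 0.0001634 + 0.00001634 = 2.013751
B = 0.00001634/2.013751 = 0.000008114

Final: 0.000008114


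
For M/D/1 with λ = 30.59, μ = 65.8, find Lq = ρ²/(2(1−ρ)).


ρ = 30.59/65.8 = 0.4649
M/D/1: Lq = ρ²/(2(1−ρ)) = 0.2161/(2·0.5351) = 0.20195

Final: 0.20195


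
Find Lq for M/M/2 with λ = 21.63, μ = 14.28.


a = λ/μ = 1.5147; ρ = a/2 = 0.7574
P₀ = 0.138075
Lq = P₀·a^c·ρ / (c!·(1−ρ)²) = 0.138075·2.29433·0.7574/(2·0.05888)
= 2.03747

Final: 2.03747


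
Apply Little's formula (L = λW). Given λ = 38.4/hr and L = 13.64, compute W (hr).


W = L/λ = 13.64/38.4 = 0.3552 hr

Final: 0.3552 hr


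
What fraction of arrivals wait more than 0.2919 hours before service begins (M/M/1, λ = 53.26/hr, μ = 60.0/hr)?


ρ = 53.26/60.0 = 0.8877
P(Wq > t) = ρ·e^{−(μ−λ)t} = 0.8877·e^{−1.9674}
= 0.8877·0.139819 = 0.124113

Final: 0.124113


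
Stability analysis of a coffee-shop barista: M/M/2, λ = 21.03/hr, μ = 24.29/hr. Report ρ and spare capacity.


Total capacity cμ = 2·24.29 = 48.58/hr
ρ = λ/(cμ) = 21.03/48.58 = 0.4329
Stable ⇔ ρ < 1: YES
Spare capacity = cμ − λ = 48.58 − 21.03 = 27.55/hr

Final: ρ = 0.4329; stable; margin = 27.55/hr


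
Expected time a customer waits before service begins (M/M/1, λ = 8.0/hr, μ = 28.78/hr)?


ρ = 8.0/28.78 = 0.2780
Wq = ρ/(μ−λ) = 0.2780/(28.78 − 8.0) = 0.2780/20.78 = 0.01338 hr

Final: 0.01338 hr


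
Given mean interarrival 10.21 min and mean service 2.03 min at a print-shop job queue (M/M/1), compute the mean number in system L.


λ = 60/10.21 = 5.8766 /hr
μ = 60/2.03 = 29.5567 /hr
ρ = λ/μ = 5.8766/29.5567 = 0.1988
L = ρ/(1−ρ) = 0.1988/0.8012 = 0.2482

Final: 0.2482


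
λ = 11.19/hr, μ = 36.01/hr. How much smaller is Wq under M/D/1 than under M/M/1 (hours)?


ρ = 11.19/36.01 = 0.3107
Wq(M/M/1) = ρ/(μ−λ) = 0.3107/24.82 = 0.01252 hr
Wq(M/D/1) = ρ/(2(μ−λ)) = 0.006260 hr
Savings = 0.01252 − 0.006260 = 0.006260 hr

Final: 0.006260 hr


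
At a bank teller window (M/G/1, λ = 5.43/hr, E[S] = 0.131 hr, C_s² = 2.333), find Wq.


ρ = λ·E[S] = 5.43·0.131 = 0.7113
E[S²] = E[S]²(1+C_s²) = 0.131²·(1+2.333) = 0.057198
Wq = λ·E[S²]/(2(1−ρ)) = 5.43·0.057198/(2·0.2887) = 0.53796 hr

Final: 0.53796 hr


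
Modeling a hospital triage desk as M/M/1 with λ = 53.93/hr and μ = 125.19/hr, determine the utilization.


ρ = λ/μ = 53.93/125.19 = 0.4308

Final: 0.4308


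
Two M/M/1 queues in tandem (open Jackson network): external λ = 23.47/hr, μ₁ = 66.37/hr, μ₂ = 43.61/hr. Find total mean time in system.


Each node sees arrival rate λ = 23.47/hr (tandem ⇒ throughput preserved).
W₁ = 1/(μ₁−λ) = 1/(66.37−23.47) = 0.02331 hr
W₂ = 1/(μ₂−λ) = 1/(43.61−23.47) = 0.04965 hr
W_total = W₁ + W₂ = 0.02331 + 0.04965 = 0.07296 hr

Final: 0.07296 hr


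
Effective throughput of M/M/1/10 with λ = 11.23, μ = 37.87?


ρ = 0.2965; P_K = (1−ρ)ρ^10/(1−ρ^11) = 0.000003699
λ_eff = λ(1 − P_K) = 11.23·(1 − 0.000003699) = 11.23·0.999996 = 11.2300 /hr

Final: 11.2300 /hr


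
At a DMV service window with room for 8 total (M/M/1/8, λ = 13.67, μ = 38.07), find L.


ρ = 13.67/38.07 = 0.3591
L = ρ[1 − (K+1)ρ^K + Kρ^(K+1)] / [(1−ρ)(1−ρ^(K+1))]
Numerator: 0.3591·(1 − 9·0.0002764 + 8·0.00009924) = 0.358467
Denominator: (0.6409)·(0.999901) = 0.640861
L = 0.358467/0.640861 = 0.5594

Final: 0.5594


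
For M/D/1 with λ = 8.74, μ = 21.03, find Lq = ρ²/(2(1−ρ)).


ρ = 8.74/21.03 = 0.4156
M/D/1: Lq = ρ²/(2(1−ρ)) = 0.1727/(2·0.5844) = 0.14778

Final: 0.14778


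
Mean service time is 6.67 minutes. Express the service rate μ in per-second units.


μ = 1/(service time) in consistent units.
1 second = 0.0166667 min, so μ = 0.0166667/6.67 = 0.002499 per second

Final: 0.002499 /sec


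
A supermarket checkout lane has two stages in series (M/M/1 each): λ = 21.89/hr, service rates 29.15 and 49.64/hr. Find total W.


Each node sees arrival rate λ = 21.89/hr (tandem ⇒ throughput preserved).
W₁ = 1/(μ₁−λ) = 1/(29.15−21.89) = 0.13774 hr
W₂ = 1/(μ₂−λ) = 1/(49.64−21.89) = 0.03604 hr
W_total = W₁ + W₂ = 0.13774 + 0.03604 = 0.17378 hr

Final: 0.17378 hr


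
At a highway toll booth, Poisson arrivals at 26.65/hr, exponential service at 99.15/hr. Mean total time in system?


W = 1/(μ−λ) = 1/(99.15 − 26.65) = 1/72.50 = 0.01379 hr

Final: 0.01379 hr


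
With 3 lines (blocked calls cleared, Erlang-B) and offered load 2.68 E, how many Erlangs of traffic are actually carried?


B(3,2.68) = 0.306139 (Erlang-B)
Carried load = a(1 − B) = 2.68·(1 − 0.306139) = 2.68·0.693861 = 1.8595 E

Final: 1.8595 Erlangs


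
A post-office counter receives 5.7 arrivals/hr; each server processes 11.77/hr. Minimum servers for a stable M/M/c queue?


Stability requires cμ > λ ⇔ c > λ/μ.
λ/μ = 5.7/11.77 = 0.4843
Minimum integer c = ⌊0.4843⌋ + 1 = 1
Check: 1·11.77 = 11.77 > 5.7, while 0·11.77 = 0.00 ≤ 5.7

Final: 1 servers


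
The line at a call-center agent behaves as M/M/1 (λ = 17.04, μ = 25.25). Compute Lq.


ρ = 17.04/25.25 = 0.6749
Lq = ρ²/(1−ρ) = 0.4554/0.3251 = 1.4007

Final: 1.4007


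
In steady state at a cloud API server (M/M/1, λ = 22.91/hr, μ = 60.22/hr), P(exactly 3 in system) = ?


ρ = 22.91/60.22 = 0.3804
P_n = (1−ρ)·ρ^n = (1 − 0.3804)·0.3804^3 = 0.6196·0.055062 = 0.034114

Final: 0.034114


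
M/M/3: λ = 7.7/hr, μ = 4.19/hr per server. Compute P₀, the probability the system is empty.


a = λ/μ = 7.7/4.19 = 1.8377; ρ = a/c = 0.6126
Σ_{k=0}^{2} a^k/k! (terms k=0..2) = 1.00000 + 1.83771 + 1.68859 = 4.52630
Tail: a^3/(3!(1−ρ)) = 6.20626/(6·0.3874) = 2.66984
P₀ = 1/(4.52630 + 2.66984) = 1/7.19614 = 0.138963

Final: 0.138963


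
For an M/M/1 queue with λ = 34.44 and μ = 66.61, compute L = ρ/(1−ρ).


ρ = λ/μ = 34.44/66.61 = 0.5170
L = ρ/(1−ρ) = 0.5170/(1 − 0.5170) = 0.5170/0.4830 = 1.0706

Final: 1.0706


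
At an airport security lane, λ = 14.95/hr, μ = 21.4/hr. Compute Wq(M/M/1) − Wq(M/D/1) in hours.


ρ = 14.95/21.4 = 0.6986
Wq(M/M/1) = ρ/(μ−λ) = 0.6986/6.45 = 0.10831 hr
Wq(M/D/1) = ρ/(2(μ−λ)) = 0.05415 hr
Savings = 0.10831 − 0.05415 = 0.05415 hr

Final: 0.05415 hr


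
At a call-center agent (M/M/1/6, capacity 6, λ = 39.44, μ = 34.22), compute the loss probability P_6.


ρ = λ/μ = 39.44/34.22 = 1.1525
P_K = (1−ρ)ρ^K/(1−ρ^(K+1)) = (-0.1525·2.343913)/(1 − 2.701459)
= -0.357546/-1.701459 = 0.210141

Final: 0.210141


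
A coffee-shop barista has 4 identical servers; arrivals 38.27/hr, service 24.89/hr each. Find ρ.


ρ = λ/(cμ) = 38.27/(4·24.89) = 38.27/99.56 = 0.3844

Final: 0.3844


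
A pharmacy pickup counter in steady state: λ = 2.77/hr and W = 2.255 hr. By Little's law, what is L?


L = λW = 2.77·2.255 = 6.2463

Final: 6.2463


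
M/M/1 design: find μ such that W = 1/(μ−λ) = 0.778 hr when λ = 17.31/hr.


W = 1/(μ−λ) ⇒ μ − λ = 1/W = 1/0.778 = 1.2853
μ = λ + 1/W = 17.31 + 1.2853 = 18.5953 per hr

Final: 18.5953 /hr


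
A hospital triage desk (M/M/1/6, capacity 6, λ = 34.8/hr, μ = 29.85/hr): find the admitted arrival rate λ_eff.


ρ = 1.1658; P_K = (1−ρ)ρ^6/(1−ρ^7) = 0.216051
λ_eff = λ(1 − P_K) = 34.8·(1 − 0.216051) = 34.8·0.783949 = 27.2814 /hr

Final: 27.2814 /hr


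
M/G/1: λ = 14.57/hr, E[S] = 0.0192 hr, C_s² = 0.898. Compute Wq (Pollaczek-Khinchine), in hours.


ρ = λ·E[S] = 14.57·0.0192 = 0.2797
E[S²] = E[S]²(1+C_s²) = 0.0192²·(1+0.898) = 0.0006997
Wq = λ·E[S²]/(2(1−ρ)) = 14.57·0.0006997/(2·0.7203) = 0.007077 hr

Final: 0.007077 hr


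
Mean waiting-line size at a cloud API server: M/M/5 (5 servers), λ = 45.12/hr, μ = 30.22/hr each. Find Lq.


a = λ/μ = 1.4931; ρ = a/5 = 0.2986
P₀ = 0.224337
Lq = P₀·a^c·ρ / (c!·(1−ρ)²) = 0.224337·7.41947·0.2986/(120·0.49195)
= 0.008419

Final: 0.008419


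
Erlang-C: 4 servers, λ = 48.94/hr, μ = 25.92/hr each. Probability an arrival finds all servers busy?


a = λ/μ = 1.8881; ρ = a/4 = 0.4720
P₀ = 0.147157 (from M/M/c formula)
C(c,a) = [a^c/(c!(1−ρ))]·P₀ = [12.70913/(24·0.5280)]·0.147157
= 1.00299·0.147157 = 0.147597

Final: 0.147597


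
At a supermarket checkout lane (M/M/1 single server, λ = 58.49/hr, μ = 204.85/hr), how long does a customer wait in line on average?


ρ = 58.49/204.85 = 0.2855
Wq = ρ/(μ−λ) = 0.2855/(204.85 − 58.49) = 0.2855/146.36 = 0.001951 hr

Final: 0.001951 hr


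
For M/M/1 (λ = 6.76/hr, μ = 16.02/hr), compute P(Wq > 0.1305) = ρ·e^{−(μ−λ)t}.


ρ = 6.76/16.02 = 0.4220
P(Wq > t) = ρ·e^{−(μ−λ)t} = 0.4220·e^{−1.2084}
= 0.4220·0.298666 = 0.126029

Final: 0.126029


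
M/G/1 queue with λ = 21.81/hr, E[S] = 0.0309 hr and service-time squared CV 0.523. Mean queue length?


ρ = λ·E[S] = 21.81·0.0309 = 0.6739
Lq = ρ²(1+C_s²)/(2(1−ρ)) = 0.4542·(1+0.523)/(2·0.3261)
= 0.4542·1.5230/0.6521 = 1.06068

Final: 1.06068


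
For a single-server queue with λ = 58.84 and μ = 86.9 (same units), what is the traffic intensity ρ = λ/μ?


ρ = λ/μ = 58.84/86.9 = 0.6771

Final: 0.6771


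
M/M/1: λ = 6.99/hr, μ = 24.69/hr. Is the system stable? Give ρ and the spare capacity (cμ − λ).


Total capacity cμ = 1·24.69 = 24.69/hr
ρ = λ/(cμ) = 6.99/24.69 = 0.2831
Stable ⇔ ρ < 1: YES
Spare capacity = cμ − λ = 24.69 − 6.99 = 17.70/hr

Final: ρ = 0.2831; stable; margin = 17.70/hr


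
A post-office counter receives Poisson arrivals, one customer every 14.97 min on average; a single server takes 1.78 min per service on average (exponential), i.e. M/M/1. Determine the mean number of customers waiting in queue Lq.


λ = 60/14.97 = 4.0080 /hr
μ = 60/1.78 = 33.7079 /hr
ρ = λ/μ = 4.0080/33.7079 = 0.1189
Lq = ρ²/(1−ρ) = 0.01414/0.8811 = 0.01605

Final: 0.01605


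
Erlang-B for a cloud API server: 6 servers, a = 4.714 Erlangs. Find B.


B(c,a) = (a^c/c!) / Σ_{k=0}^{c} a^k/k!
a^6/6! = 15.240702
Σ terms (k=0..6): 1.00000 + 4.71400 + 11.11090 + 17.45892 + 20.57534 + 19.39843 + 15.24070 = 89.498300
B = 15.240702/89.498300 = 0.170290

Final: 0.170290


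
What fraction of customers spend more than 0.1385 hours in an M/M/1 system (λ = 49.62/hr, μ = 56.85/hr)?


W ~ Exponential(μ−λ) for M/M/1.
μ − λ = 56.85 − 49.62 = 7.2300
P(W > t) = e^{−(μ−λ)t} = e^{−1.0014} = 0.367381

Final: 0.367381


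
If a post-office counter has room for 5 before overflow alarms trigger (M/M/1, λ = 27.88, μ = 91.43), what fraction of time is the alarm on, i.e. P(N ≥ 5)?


ρ = 27.88/91.43 = 0.3049
P(N ≥ n) = ρ^n = 0.3049^5 = 0.002636

Final: 0.002636


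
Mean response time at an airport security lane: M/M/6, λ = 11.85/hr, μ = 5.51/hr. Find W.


a = 2.1506; ρ = 0.3584; P₀ = 0.116143
Lq = P₀·a^c·ρ/(c!(1−ρ)²) = 0.01390
Wq = Lq/λ = 0.01390/11.85 = 0.001173 hr
W = Wq + 1/μ = 0.001173 + 0.18149 = 0.18266 hr

Final: 0.18266 hr


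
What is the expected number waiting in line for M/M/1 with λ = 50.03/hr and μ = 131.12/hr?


ρ = 50.03/131.12 = 0.3816
Lq = ρ²/(1−ρ) = 0.1456/0.6184 = 0.2354

Final: 0.2354


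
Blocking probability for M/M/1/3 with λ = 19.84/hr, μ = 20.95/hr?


ρ = λ/μ = 19.84/20.95 = 0.9470
P_K = (1−ρ)ρ^K/(1−ρ^(K+1)) = (0.05298·0.849323)/(1 − 0.804323)
= 0.045000/0.195677 = 0.229971

Final: 0.229971


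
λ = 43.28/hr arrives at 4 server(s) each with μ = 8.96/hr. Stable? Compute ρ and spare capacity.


Total capacity cμ = 4·8.96 = 35.84/hr
ρ = λ/(cμ) = 43.28/35.84 = 1.2076
Stable ⇔ ρ < 1: NO
Spare capacity = cμ − λ = 35.84 − 43.28 = -7.44/hr

Final: ρ = 1.2076; unstable; margin = -7.44/hr


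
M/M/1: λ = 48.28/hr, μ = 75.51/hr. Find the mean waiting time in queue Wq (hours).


ρ = 48.28/75.51 = 0.6394
Wq = ρ/(μ−λ) = 0.6394/(75.51 − 48.28) = 0.6394/27.23 = 0.02348 hr

Final: 0.02348 hr


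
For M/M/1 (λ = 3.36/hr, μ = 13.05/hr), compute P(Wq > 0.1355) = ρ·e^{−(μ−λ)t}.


ρ = 3.36/13.05 = 0.2575
P(Wq > t) = ρ·e^{−(μ−λ)t} = 0.2575·e^{−1.3130}
= 0.2575·0.269013 = 0.069263

Final: 0.069263


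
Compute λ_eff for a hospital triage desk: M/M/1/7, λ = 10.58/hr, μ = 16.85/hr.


ρ = 0.6279; P_K = (1−ρ)ρ^7/(1−ρ^8) = 0.014672
λ_eff = λ(1 − P_K) = 10.58·(1 − 0.014672) = 10.58·0.985328 = 10.4248 /hr

Final: 10.4248 /hr


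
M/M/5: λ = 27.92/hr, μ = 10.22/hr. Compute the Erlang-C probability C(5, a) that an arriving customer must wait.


a = λ/μ = 2.7319; ρ = a/5 = 0.5464
P₀ = 0.062586 (from M/M/c formula)
C(c,a) = [a^c/(c!(1−ρ))]·P₀ = [152.16774/(120·0.4536)]·0.062586
= 2.79543·0.062586 = 0.174955

Final: 0.174955


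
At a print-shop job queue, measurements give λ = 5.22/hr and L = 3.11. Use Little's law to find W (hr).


W = L/λ = 3.11/5.22 = 0.5958 hr

Final: 0.5958 hr


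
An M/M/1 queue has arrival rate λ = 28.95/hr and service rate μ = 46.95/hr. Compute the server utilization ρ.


ρ = λ/μ = 28.95/46.95 = 0.6166

Final: 0.6166


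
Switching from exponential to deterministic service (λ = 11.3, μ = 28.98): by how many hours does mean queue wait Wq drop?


ρ = 11.3/28.98 = 0.3899
Wq(M/M/1) = ρ/(μ−λ) = 0.3899/17.68 = 0.02205 hr
Wq(M/D/1) = ρ/(2(μ−λ)) = 0.01103 hr
Savings = 0.02205 − 0.01103 = 0.01103 hr

Final: 0.01103 hr


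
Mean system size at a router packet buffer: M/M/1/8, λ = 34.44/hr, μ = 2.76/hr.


ρ = 34.44/2.76 = 12.4783
L = ρ[1 − (K+1)ρ^K + Kρ^(K+1)] / [(1−ρ)(1−ρ^(K+1))]
Numerator: 12.4783·(1 − 9·587803930.452274 + 8·7334770784.339241) = 666188529077.029297
Denominator: (-11.4783)·(-7334770783.339241) = 84190412469.633026
L = 666188529077.029297/84190412469.633026 = 7.9129

Final: 7.9129


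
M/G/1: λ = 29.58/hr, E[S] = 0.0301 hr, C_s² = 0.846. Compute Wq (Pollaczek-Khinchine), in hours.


ρ = λ·E[S] = 29.58·0.0301 = 0.8904
E[S²] = E[S]²(1+C_s²) = 0.0301²·(1+0.846) = 0.001672
Wq = λ·E[S²]/(2(1−ρ)) = 29.58·0.001672/(2·0.1096) = 0.22561 hr

Final: 0.22561 hr


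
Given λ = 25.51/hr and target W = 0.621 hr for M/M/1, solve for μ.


W = 1/(μ−λ) ⇒ μ − λ = 1/W = 1/0.621 = 1.6103
μ = λ + 1/W = 25.51 + 1.6103 = 27.1203 per hr

Final: 27.1203 /hr


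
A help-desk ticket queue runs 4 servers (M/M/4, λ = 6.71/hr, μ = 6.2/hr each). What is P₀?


a = λ/μ = 6.71/6.2 = 1.0823; ρ = a/c = 0.2706
Σ_{k=0}^{3} a^k/k! (terms k=0..3) = 1.00000 + 1.08226 + 0.58564 + 0.21127 = 2.87917
Tail: a^4/(4!(1−ρ)) = 1.37190/(24·0.7294) = 0.07837
P₀ = 1/(2.87917 + 0.07837) = 1/2.95754 = 0.338119

Final: 0.338119


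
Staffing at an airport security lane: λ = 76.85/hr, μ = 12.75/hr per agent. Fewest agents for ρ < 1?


Stability requires cμ > λ ⇔ c > λ/μ.
λ/μ = 76.85/12.75 = 6.0275
Minimum integer c = ⌊6.0275⌋ + 1 = 7
Check: 7·12.75 = 89.25 > 76.85, while 6·12.75 = 76.50 ≤ 76.85

Final: 7 servers


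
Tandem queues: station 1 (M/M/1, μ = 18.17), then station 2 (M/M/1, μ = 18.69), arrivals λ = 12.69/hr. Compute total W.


Each node sees arrival rate λ = 12.69/hr (tandem ⇒ throughput preserved).
W₁ = 1/(μ₁−λ) = 1/(18.17−12.69) = 0.18248 hr
W₂ = 1/(μ₂−λ) = 1/(18.69−12.69) = 0.16667 hr
W_total = W₁ + W₂ = 0.18248 + 0.16667 = 0.34915 hr

Final: 0.34915 hr


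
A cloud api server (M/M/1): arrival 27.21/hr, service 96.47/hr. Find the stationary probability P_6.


ρ = 27.21/96.47 = 0.2821
P_n = (1−ρ)·ρ^n = (1 − 0.2821)·0.2821^6 = 0.7179·0.0005035 = 0.0003615

Final: 0.0003615


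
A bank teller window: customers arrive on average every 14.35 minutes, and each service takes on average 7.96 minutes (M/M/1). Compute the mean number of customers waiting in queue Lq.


λ = 60/14.35 = 4.1812 /hr
μ = 60/7.96 = 7.5377 /hr
ρ = λ/μ = 4.1812/7.5377 = 0.5547
Lq = ρ²/(1−ρ) = 0.3077/0.4453 = 0.6910

Final: 0.6910


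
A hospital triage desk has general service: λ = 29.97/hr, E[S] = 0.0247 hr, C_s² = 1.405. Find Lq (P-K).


ρ = λ·E[S] = 29.97·0.0247 = 0.7403
Lq = ρ²(1+C_s²)/(2(1−ρ)) = 0.5480·(1+1.405)/(2·0.2597)
= 0.5480·2.4050/0.5195 = 2.53695

Final: 2.53695


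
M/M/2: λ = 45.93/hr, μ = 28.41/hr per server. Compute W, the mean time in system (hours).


a = 1.6167; ρ = 0.8083; P₀ = 0.105985
Lq = P₀·a^c·ρ/(c!(1−ρ)²) = 3.04795
Wq = Lq/λ = 3.04795/45.93 = 0.06636 hr
W = Wq + 1/μ = 0.06636 + 0.03520 = 0.10156 hr

Final: 0.10156 hr


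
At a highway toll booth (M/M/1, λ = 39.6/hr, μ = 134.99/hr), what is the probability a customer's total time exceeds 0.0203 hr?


W ~ Exponential(μ−λ) for M/M/1.
μ − λ = 134.99 − 39.6 = 95.3900
P(W > t) = e^{−(μ−λ)t} = e^{−1.9364} = 0.144220

Final: 0.144220


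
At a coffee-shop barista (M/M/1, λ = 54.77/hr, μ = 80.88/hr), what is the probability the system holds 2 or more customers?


ρ = 54.77/80.88 = 0.6772
P(N ≥ n) = ρ^n = 0.6772^2 = 0.458567

Final: 0.458567


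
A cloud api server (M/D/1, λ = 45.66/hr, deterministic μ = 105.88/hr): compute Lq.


ρ = 45.66/105.88 = 0.4312
M/D/1: Lq = ρ²/(2(1−ρ)) = 0.1860/(2·0.5688) = 0.16349

Final: 0.16349


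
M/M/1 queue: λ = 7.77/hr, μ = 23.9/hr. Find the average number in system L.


ρ = λ/μ = 7.77/23.9 = 0.3251
L = ρ/(1−ρ) = 0.3251/(1 − 0.3251) = 0.3251/0.6749 = 0.4817

Final: 0.4817


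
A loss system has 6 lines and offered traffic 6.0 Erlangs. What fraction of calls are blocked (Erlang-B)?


B(c,a) = (a^c/c!) / Σ_{k=0}^{c} a^k/k!
a^6/6! = 64.800000
Σ terms (k=0..6): 1.00000 + 6.00000 + 18.00000 + 36.00000 + 54.00000 + 64.80000 + 64.80000 = 244.600000
B = 64.800000/244.600000 = 0.264922

Final: 0.264922


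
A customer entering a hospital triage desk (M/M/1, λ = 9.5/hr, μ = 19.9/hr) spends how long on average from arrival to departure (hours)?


W = 1/(μ−λ) = 1/(19.9 − 9.5) = 1/10.40 = 0.09615 hr

Final: 0.09615 hr


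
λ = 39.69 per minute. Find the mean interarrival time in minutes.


Mean interarrival time = 1/λ = 1/39.69 minute = 0.02520 minute
In minutes: 0.02520 × 1 = 0.02520 min

Final: 0.02520 min


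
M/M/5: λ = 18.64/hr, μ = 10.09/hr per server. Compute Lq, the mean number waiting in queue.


a = λ/μ = 1.8474; ρ = a/5 = 0.3695
P₀ = 0.156882
Lq = P₀·a^c·ρ / (c!·(1−ρ)²) = 0.156882·21.51660·0.3695/(120·0.39756)
= 0.02614

Final: 0.02614


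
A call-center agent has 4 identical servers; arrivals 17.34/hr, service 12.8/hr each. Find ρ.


ρ = λ/(cμ) = 17.34/(4·12.8) = 17.34/51.20 = 0.3387

Final: 0.3387


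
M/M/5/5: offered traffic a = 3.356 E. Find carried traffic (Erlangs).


B(5,3.356) = 0.141225 (Erlang-B)
Carried load = a(1 − B) = 3.356·(1 − 0.141225) = 3.356·0.858775 = 2.8821 E

Final: 2.8821 Erlangs


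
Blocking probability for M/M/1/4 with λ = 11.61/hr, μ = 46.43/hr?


ρ = λ/μ = 11.61/46.43 = 0.2501
P_K = (1−ρ)ρ^K/(1−ρ^(K+1)) = (0.7499·0.003910)/(1 − 0.0009776)
= 0.002932/0.999022 = 0.002935

Final: 0.002935


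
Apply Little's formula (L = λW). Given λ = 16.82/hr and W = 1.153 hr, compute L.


L = λW = 16.82·1.153 = 19.3935

Final: 19.3935


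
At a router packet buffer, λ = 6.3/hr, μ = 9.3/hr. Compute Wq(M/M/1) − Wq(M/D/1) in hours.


ρ = 6.3/9.3 = 0.6774
Wq(M/M/1) = ρ/(μ−λ) = 0.6774/3.00 = 0.22581 hr
Wq(M/D/1) = ρ/(2(μ−λ)) = 0.11290 hr
Savings = 0.22581 − 0.11290 = 0.11290 hr

Final: 0.11290 hr


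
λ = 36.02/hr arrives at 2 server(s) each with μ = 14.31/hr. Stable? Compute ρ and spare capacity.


Total capacity cμ = 2·14.31 = 28.62/hr
ρ = λ/(cμ) = 36.02/28.62 = 1.2586
Stable ⇔ ρ < 1: NO
Spare capacity = cμ − λ = 28.62 − 36.02 = -7.40/hr

Final: ρ = 1.2586; unstable; margin = -7.40/hr


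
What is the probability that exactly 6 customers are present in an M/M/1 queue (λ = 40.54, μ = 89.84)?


ρ = 40.54/89.84 = 0.4512
P_n = (1−ρ)·ρ^n = (1 − 0.4512)·0.4512^6 = 0.5488·0.008443 = 0.004633

Final: 0.004633


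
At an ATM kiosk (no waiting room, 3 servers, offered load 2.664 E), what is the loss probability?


B(c,a) = (a^c/c!) / Σ_{k=0}^{c} a^k/k!
a^3/3! = 3.151022
Σ terms (k=0..3): 1.00000 + 2.66400 + 3.54845 + 3.15102 = 10.363470
B = 3.151022/10.363470 = 0.304051

Final: 0.304051


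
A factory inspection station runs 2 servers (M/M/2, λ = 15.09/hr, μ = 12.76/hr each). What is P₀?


a = λ/μ = 15.09/12.76 = 1.1826; ρ = a/c = 0.5913
Σ_{k=0}^{1} a^k/k! (terms k=0..1) = 1.00000 + 1.18260 = 2.18260
Tail: a^2/(2!(1−ρ)) = 1.39855/(2·0.4087) = 1.71097
P₀ = 1/(2.18260 + 1.71097) = 1/3.89358 = 0.256833

Final: 0.256833


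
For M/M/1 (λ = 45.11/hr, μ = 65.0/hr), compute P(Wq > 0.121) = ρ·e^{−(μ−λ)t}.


ρ = 45.11/65.0 = 0.6940
P(Wq > t) = ρ·e^{−(μ−λ)t} = 0.6940·e^{−2.4067}
= 0.6940·0.090113 = 0.062538

Final: 0.062538


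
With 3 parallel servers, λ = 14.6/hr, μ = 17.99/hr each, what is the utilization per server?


ρ = λ/(cμ) = 14.6/(3·17.99) = 14.6/53.97 = 0.2705

Final: 0.2705


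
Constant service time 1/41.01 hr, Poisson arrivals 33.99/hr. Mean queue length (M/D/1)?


ρ = 33.99/41.01 = 0.8288
M/D/1: Lq = ρ²/(2(1−ρ)) = 0.6869/(2·0.1712) = 2.00653

Final: 2.00653


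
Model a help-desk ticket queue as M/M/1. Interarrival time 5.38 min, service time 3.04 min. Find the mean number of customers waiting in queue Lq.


λ = 60/5.38 = 11.1524 /hr
μ = 60/3.04 = 19.7368 /hr
ρ = λ/μ = 11.1524/19.7368 = 0.5651
Lq = ρ²/(1−ρ) = 0.3193/0.4349 = 0.7341

Final: 0.7341


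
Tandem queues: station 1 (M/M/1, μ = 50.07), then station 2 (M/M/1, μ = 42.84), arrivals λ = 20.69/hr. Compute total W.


Each node sees arrival rate λ = 20.69/hr (tandem ⇒ throughput preserved).
W₁ = 1/(μ₁−λ) = 1/(50.07−20.69) = 0.03404 hr
W₂ = 1/(μ₂−λ) = 1/(42.84−20.69) = 0.04515 hr
W_total = W₁ + W₂ = 0.03404 + 0.04515 = 0.07918 hr

Final: 0.07918 hr


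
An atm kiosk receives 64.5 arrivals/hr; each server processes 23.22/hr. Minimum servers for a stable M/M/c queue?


Stability requires cμ > λ ⇔ c > λ/μ.
λ/μ = 64.5/23.22 = 2.7778
Minimum integer c = ⌊2.7778⌋ + 1 = 3
Check: 3·23.22 = 69.66 > 64.5, while 2·23.22 = 46.44 ≤ 64.5

Final: 3 servers


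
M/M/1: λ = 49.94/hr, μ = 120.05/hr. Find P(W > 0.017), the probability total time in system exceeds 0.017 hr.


W ~ Exponential(μ−λ) for M/M/1.
μ − λ = 120.05 − 49.94 = 70.1100
P(W > t) = e^{−(μ−λ)t} = e^{−1.1919} = 0.303653

Final: 0.303653


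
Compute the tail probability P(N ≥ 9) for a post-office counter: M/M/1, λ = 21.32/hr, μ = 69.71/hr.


ρ = 21.32/69.71 = 0.3058
P(N ≥ n) = ρ^n = 0.3058^9 = 0.00002341

Final: 0.00002341


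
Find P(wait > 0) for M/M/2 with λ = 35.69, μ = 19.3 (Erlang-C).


a = λ/μ = 1.8492; ρ = a/2 = 0.9246
P₀ = 0.039171 (from M/M/c formula)
C(c,a) = [a^c/(c!(1−ρ))]·P₀ = [3.41962/(2·0.07539)]·0.039171
= 22.67999·0.039171 = 0.888394

Final: 0.888394


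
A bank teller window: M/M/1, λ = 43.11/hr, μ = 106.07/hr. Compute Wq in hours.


ρ = 43.11/106.07 = 0.4064
Wq = ρ/(μ−λ) = 0.4064/(106.07 − 43.11) = 0.4064/62.96 = 0.006455 hr

Final: 0.006455 hr


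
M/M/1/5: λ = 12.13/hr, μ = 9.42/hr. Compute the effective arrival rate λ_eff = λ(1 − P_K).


ρ = 1.2877; P_K = (1−ρ)ρ^5/(1−ρ^6) = 0.286189
λ_eff = λ(1 − P_K) = 12.13·(1 − 0.286189) = 12.13·0.713811 = 8.6585 /hr

Final: 8.6585 /hr


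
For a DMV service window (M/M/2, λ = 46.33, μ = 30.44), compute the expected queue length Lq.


a = λ/μ = 1.5220; ρ = a/2 = 0.7610
P₀ = 0.135715
Lq = P₀·a^c·ρ / (c!·(1−ρ)²) = 0.135715·2.31652·0.7610/(2·0.05712)
= 2.09432

Final: 2.09432


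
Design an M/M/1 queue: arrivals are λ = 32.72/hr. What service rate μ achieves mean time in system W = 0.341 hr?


W = 1/(μ−λ) ⇒ μ − λ = 1/W = 1/0.341 = 2.9326
μ = λ + 1/W = 32.72 + 2.9326 = 35.6526 per hr

Final: 35.6526 /hr


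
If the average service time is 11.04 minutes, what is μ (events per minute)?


μ = 1/(service time) in consistent units.
1 minute = 1 min, so μ = 1/11.04 = 0.09058 per minute

Final: 0.09058 /min


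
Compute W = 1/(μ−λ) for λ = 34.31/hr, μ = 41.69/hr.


W = 1/(μ−λ) = 1/(41.69 − 34.31) = 1/7.38 = 0.1355 hr

Final: 0.1355 hr


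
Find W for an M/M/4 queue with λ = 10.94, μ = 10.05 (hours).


a = 1.0886; ρ = 0.2721; P₀ = 0.335977
Lq = P₀·a^c·ρ/(c!(1−ρ)²) = 0.01010
Wq = Lq/λ = 0.01010/10.94 = 0.0009230 hr
W = Wq + 1/μ = 0.0009230 + 0.09950 = 0.10043 hr

Final: 0.10043 hr


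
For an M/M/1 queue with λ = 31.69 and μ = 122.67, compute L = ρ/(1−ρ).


ρ = λ/μ = 31.69/122.67 = 0.2583
L = ρ/(1−ρ) = 0.2583/(1 − 0.2583) = 0.2583/0.7417 = 0.3483

Final: 0.3483


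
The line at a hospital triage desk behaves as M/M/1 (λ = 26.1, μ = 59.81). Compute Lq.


ρ = 26.1/59.81 = 0.4364
Lq = ρ²/(1−ρ) = 0.1904/0.5636 = 0.3379

Final: 0.3379


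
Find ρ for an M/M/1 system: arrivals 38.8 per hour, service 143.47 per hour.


ρ = λ/μ = 38.8/143.47 = 0.2704

Final: 0.2704


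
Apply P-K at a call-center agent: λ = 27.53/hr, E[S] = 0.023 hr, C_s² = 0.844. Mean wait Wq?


ρ = λ·E[S] = 27.53·0.023 = 0.6332
E[S²] = E[S]²(1+C_s²) = 0.023²·(1+0.844) = 0.0009755
Wq = λ·E[S²]/(2(1−ρ)) = 27.53·0.0009755/(2·0.3668) = 0.03661 hr

Final: 0.03661 hr


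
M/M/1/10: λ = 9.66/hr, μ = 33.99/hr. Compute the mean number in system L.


ρ = 9.66/33.99 = 0.2842
L = ρ[1 − (K+1)ρ^K + Kρ^(K+1)] / [(1−ρ)(1−ρ^(K+1))]
Numerator: 0.2842·(1 − 11·0.000003438 + 10·0.0000009770) = 0.284193
Denominator: (0.7158)·(0.999999) = 0.715798
L = 0.284193/0.715798 = 0.3970

Final: 0.3970


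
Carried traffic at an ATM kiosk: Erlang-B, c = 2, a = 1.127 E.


B(2,1.127) = 0.229924 (Erlang-B)
Carried load = a(1 − B) = 1.127·(1 − 0.229924) = 1.127·0.770076 = 0.8679 E

Final: 0.8679 Erlangs


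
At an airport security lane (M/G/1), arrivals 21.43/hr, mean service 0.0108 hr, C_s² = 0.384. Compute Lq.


ρ = λ·E[S] = 21.43·0.0108 = 0.2314
Lq = ρ²(1+C_s²)/(2(1−ρ)) = 0.05357·(1+0.384)/(2·0.7686)
= 0.05357·1.3840/1.5371 = 0.04823

Final: 0.04823


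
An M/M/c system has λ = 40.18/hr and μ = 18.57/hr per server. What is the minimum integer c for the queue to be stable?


Stability requires cμ > λ ⇔ c > λ/μ.
λ/μ = 40.18/18.57 = 2.1637
Minimum integer c = ⌊2.1637⌋ + 1 = 3
Check: 3·18.57 = 55.71 > 40.18, while 2·18.57 = 37.14 ≤ 40.18

Final: 3 servers


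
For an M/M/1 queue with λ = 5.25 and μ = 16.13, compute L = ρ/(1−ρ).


ρ = λ/μ = 5.25/16.13 = 0.3255
L = ρ/(1−ρ) = 0.3255/(1 − 0.3255) = 0.3255/0.6745 = 0.4825

Final: 0.4825


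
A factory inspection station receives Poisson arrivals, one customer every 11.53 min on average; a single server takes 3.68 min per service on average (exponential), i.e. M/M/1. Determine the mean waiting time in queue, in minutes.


λ = 60/11.53 = 5.2038 /hr
μ = 60/3.68 = 16.3043 /hr
ρ = λ/μ = 5.2038/16.3043 = 0.3192
Wq = ρ/(μ−λ) = 0.3192/(16.3043−5.2038) = 0.02875 hr
In minutes: 0.02875·60 = 1.725 min

Final: 1.725 min
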